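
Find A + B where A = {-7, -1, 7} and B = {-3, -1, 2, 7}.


A + B = {a + b : a ∈ A, b ∈ B}.
Enumerate all |A|·|B| = 3·4 = 12 pairs (a, b) and collect distinct sums.
a = -7: -7+-3=-10, -7+-1=-8, -7+2=-5, -7+7=0
a = -1: -1+-3=-4, -1+-1=-2, -1+2=1, -1+7=6
a = 7: 7+-3=4, 7+-1=6, 7+2=9, 7+7=14
Collecting distinct sums: A + B = {-10, -8, -5, -4, -2, 0, 1, 4, 6, 9, 14}
|A + B| = 11

A + B = {-10, -8, -5, -4, -2, 0, 1, 4, 6, 9, 14}


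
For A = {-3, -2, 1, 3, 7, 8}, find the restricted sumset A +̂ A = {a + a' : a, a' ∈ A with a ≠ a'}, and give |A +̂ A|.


Restricted sumset: A +̂ A = {a + a' : a ∈ A, a' ∈ A, a ≠ a'}.
Equivalently, take A + A and drop any sum 2a that is achievable ONLY as a + a for a ∈ A (i.e. sums representable only with equal summands).
Enumerate pairs (a, a') with a < a' (symmetric, so each unordered pair gives one sum; this covers all a ≠ a'):
  -3 + -2 = -5
  -3 + 1 = -2
  -3 + 3 = 0
  -3 + 7 = 4
  -3 + 8 = 5
  -2 + 1 = -1
  -2 + 3 = 1
  -2 + 7 = 5
  -2 + 8 = 6
  1 + 3 = 4
  1 + 7 = 8
  1 + 8 = 9
  3 + 7 = 10
  3 + 8 = 11
  7 + 8 = 15
Collected distinct sums: {-5, -2, -1, 0, 1, 4, 5, 6, 8, 9, 10, 11, 15}
|A +̂ A| = 13
(Reference bound: |A +̂ A| ≥ 2|A| - 3 for |A| ≥ 2, with |A| = 6 giving ≥ 9.)

|A +̂ A| = 13


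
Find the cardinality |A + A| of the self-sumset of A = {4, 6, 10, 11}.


A + A = {a + a' : a, a' ∈ A}; |A| = 4.
General bounds: 2|A| - 1 ≤ |A + A| ≤ |A|(|A|+1)/2, i.e. 7 ≤ |A + A| ≤ 10.
Lower bound 2|A|-1 is attained iff A is an arithmetic progression.
Enumerate sums a + a' for a ≤ a' (symmetric, so this suffices):
a = 4: 4+4=8, 4+6=10, 4+10=14, 4+11=15
a = 6: 6+6=12, 6+10=16, 6+11=17
a = 10: 10+10=20, 10+11=21
a = 11: 11+11=22
Distinct sums: {8, 10, 12, 14, 15, 16, 17, 20, 21, 22}
|A + A| = 10

|A + A| = 10


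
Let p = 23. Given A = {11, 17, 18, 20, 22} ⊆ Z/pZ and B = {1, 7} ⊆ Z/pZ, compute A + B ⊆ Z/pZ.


Work in Z/23Z: reduce every sum a + b modulo 23.
Enumerate all 10 pairs:
a = 11: 11+1=12, 11+7=18
a = 17: 17+1=18, 17+7=1
a = 18: 18+1=19, 18+7=2
a = 20: 20+1=21, 20+7=4
a = 22: 22+1=0, 22+7=6
Distinct residues collected: {0, 1, 2, 4, 6, 12, 18, 19, 21}
|A + B| = 9 (out of 23 total residues).

A + B = {0, 1, 2, 4, 6, 12, 18, 19, 21}


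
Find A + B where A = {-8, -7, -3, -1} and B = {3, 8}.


A + B = {a + b : a ∈ A, b ∈ B}.
Enumerate all |A|·|B| = 4·2 = 8 pairs (a, b) and collect distinct sums.
a = -8: -8+3=-5, -8+8=0
a = -7: -7+3=-4, -7+8=1
a = -3: -3+3=0, -3+8=5
a = -1: -1+3=2, -1+8=7
Collecting distinct sums: A + B = {-5, -4, 0, 1, 2, 5, 7}
|A + B| = 7

A + B = {-5, -4, 0, 1, 2, 5, 7}


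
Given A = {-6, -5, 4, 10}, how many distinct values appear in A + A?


A + A = {a + a' : a, a' ∈ A}; |A| = 4.
General bounds: 2|A| - 1 ≤ |A + A| ≤ |A|(|A|+1)/2, i.e. 7 ≤ |A + A| ≤ 10.
Lower bound 2|A|-1 is attained iff A is an arithmetic progression.
Enumerate sums a + a' for a ≤ a' (symmetric, so this suffices):
a = -6: -6+-6=-12, -6+-5=-11, -6+4=-2, -6+10=4
a = -5: -5+-5=-10, -5+4=-1, -5+10=5
a = 4: 4+4=8, 4+10=14
a = 10: 10+10=20
Distinct sums: {-12, -11, -10, -2, -1, 4, 5, 8, 14, 20}
|A + A| = 10

|A + A| = 10


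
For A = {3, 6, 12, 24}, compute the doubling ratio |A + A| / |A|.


|A| = 4.
Compute A + A by enumerating all 16 pairs.
A + A = {6, 9, 12, 15, 18, 24, 27, 30, 36, 48}, so |A + A| = 10.
K = |A + A| / |A| = 10/4 = 5/2 ≈ 2.5000.
Reference: AP of size 4 gives K = 7/4 ≈ 1.7500; a fully generic set of size 4 gives K ≈ 2.5000.

|A| = 4, |A + A| = 10, K = 10/4 = 5/2.


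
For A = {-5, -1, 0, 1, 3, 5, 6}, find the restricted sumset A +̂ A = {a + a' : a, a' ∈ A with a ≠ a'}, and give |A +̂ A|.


Restricted sumset: A +̂ A = {a + a' : a ∈ A, a' ∈ A, a ≠ a'}.
Equivalently, take A + A and drop any sum 2a that is achievable ONLY as a + a for a ∈ A (i.e. sums representable only with equal summands).
Enumerate pairs (a, a') with a < a' (symmetric, so each unordered pair gives one sum; this covers all a ≠ a'):
  -5 + -1 = -6
  -5 + 0 = -5
  -5 + 1 = -4
  -5 + 3 = -2
  -5 + 5 = 0
  -5 + 6 = 1
  -1 + 0 = -1
  -1 + 1 = 0
  -1 + 3 = 2
  -1 + 5 = 4
  -1 + 6 = 5
  0 + 1 = 1
  0 + 3 = 3
  0 + 5 = 5
  0 + 6 = 6
  1 + 3 = 4
  1 + 5 = 6
  1 + 6 = 7
  3 + 5 = 8
  3 + 6 = 9
  5 + 6 = 11
Collected distinct sums: {-6, -5, -4, -2, -1, 0, 1, 2, 3, 4, 5, 6, 7, 8, 9, 11}
|A +̂ A| = 16
(Reference bound: |A +̂ A| ≥ 2|A| - 3 for |A| ≥ 2, with |A| = 7 giving ≥ 11.)

|A +̂ A| = 16


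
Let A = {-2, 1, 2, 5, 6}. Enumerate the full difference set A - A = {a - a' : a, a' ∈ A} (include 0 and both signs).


A - A = {a - a' : a, a' ∈ A}.
Compute a - a' for each ordered pair (a, a'):
a = -2: -2--2=0, -2-1=-3, -2-2=-4, -2-5=-7, -2-6=-8
a = 1: 1--2=3, 1-1=0, 1-2=-1, 1-5=-4, 1-6=-5
a = 2: 2--2=4, 2-1=1, 2-2=0, 2-5=-3, 2-6=-4
a = 5: 5--2=7, 5-1=4, 5-2=3, 5-5=0, 5-6=-1
a = 6: 6--2=8, 6-1=5, 6-2=4, 6-5=1, 6-6=0
Collecting distinct values (and noting 0 appears from a-a):
A - A = {-8, -7, -5, -4, -3, -1, 0, 1, 3, 4, 5, 7, 8}
|A - A| = 13

A - A = {-8, -7, -5, -4, -3, -1, 0, 1, 3, 4, 5, 7, 8}


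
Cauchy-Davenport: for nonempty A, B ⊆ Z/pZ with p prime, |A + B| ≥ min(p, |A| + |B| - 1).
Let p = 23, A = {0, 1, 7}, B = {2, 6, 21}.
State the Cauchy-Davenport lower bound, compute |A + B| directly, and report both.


Cauchy-Davenport: |A + B| ≥ min(p, |A| + |B| - 1) for A, B nonempty in Z/pZ.
|A| = 3, |B| = 3, p = 23.
CD lower bound = min(23, 3 + 3 - 1) = min(23, 5) = 5.
Compute A + B mod 23 directly:
a = 0: 0+2=2, 0+6=6, 0+21=21
a = 1: 1+2=3, 1+6=7, 1+21=22
a = 7: 7+2=9, 7+6=13, 7+21=5
A + B = {2, 3, 5, 6, 7, 9, 13, 21, 22}, so |A + B| = 9.
Verify: 9 ≥ 5? Yes ✓.

CD lower bound = 5, actual |A + B| = 9.


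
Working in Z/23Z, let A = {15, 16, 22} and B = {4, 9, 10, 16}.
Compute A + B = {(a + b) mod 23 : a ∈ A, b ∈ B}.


Work in Z/23Z: reduce every sum a + b modulo 23.
Enumerate all 12 pairs:
a = 15: 15+4=19, 15+9=1, 15+10=2, 15+16=8
a = 16: 16+4=20, 16+9=2, 16+10=3, 16+16=9
a = 22: 22+4=3, 22+9=8, 22+10=9, 22+16=15
Distinct residues collected: {1, 2, 3, 8, 9, 15, 19, 20}
|A + B| = 8 (out of 23 total residues).

A + B = {1, 2, 3, 8, 9, 15, 19, 20}


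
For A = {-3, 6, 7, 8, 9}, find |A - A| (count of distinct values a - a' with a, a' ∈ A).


A - A = {a - a' : a, a' ∈ A}; |A| = 5.
Bounds: 2|A|-1 ≤ |A - A| ≤ |A|² - |A| + 1, i.e. 9 ≤ |A - A| ≤ 21.
Note: 0 ∈ A - A always (from a - a). The set is symmetric: if d ∈ A - A then -d ∈ A - A.
Enumerate nonzero differences d = a - a' with a > a' (then include -d):
Positive differences: {1, 2, 3, 9, 10, 11, 12}
Full difference set: {0} ∪ (positive diffs) ∪ (negative diffs).
|A - A| = 1 + 2·7 = 15 (matches direct enumeration: 15).

|A - A| = 15


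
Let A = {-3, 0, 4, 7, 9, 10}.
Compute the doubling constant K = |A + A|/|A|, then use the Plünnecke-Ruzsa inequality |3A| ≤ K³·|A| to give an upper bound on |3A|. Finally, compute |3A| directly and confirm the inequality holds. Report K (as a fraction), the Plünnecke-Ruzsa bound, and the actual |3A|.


|A| = 6.
Step 1: Compute A + A by enumerating all 36 pairs.
A + A = {-6, -3, 0, 1, 4, 6, 7, 8, 9, 10, 11, 13, 14, 16, 17, 18, 19, 20}, so |A + A| = 18.
Step 2: Doubling constant K = |A + A|/|A| = 18/6 = 18/6 ≈ 3.0000.
Step 3: Plünnecke-Ruzsa gives |3A| ≤ K³·|A| = (3.0000)³ · 6 ≈ 162.0000.
Step 4: Compute 3A = A + A + A directly by enumerating all triples (a,b,c) ∈ A³; |3A| = 34.
Step 5: Check 34 ≤ 162.0000? Yes ✓.

K = 18/6, Plünnecke-Ruzsa bound K³|A| ≈ 162.0000, |3A| = 34, inequality holds.


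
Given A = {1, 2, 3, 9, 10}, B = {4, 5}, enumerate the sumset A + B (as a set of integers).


A + B = {a + b : a ∈ A, b ∈ B}.
Enumerate all |A|·|B| = 5·2 = 10 pairs (a, b) and collect distinct sums.
a = 1: 1+4=5, 1+5=6
a = 2: 2+4=6, 2+5=7
a = 3: 3+4=7, 3+5=8
a = 9: 9+4=13, 9+5=14
a = 10: 10+4=14, 10+5=15
Collecting distinct sums: A + B = {5, 6, 7, 8, 13, 14, 15}
|A + B| = 7

A + B = {5, 6, 7, 8, 13, 14, 15}


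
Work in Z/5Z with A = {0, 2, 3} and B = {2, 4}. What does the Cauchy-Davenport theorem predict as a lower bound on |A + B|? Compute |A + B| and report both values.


Cauchy-Davenport: |A + B| ≥ min(p, |A| + |B| - 1) for A, B nonempty in Z/pZ.
|A| = 3, |B| = 2, p = 5.
CD lower bound = min(5, 3 + 2 - 1) = min(5, 4) = 4.
Compute A + B mod 5 directly:
a = 0: 0+2=2, 0+4=4
a = 2: 2+2=4, 2+4=1
a = 3: 3+2=0, 3+4=2
A + B = {0, 1, 2, 4}, so |A + B| = 4.
Verify: 4 ≥ 4? Yes ✓.

CD lower bound = 4, actual |A + B| = 4.


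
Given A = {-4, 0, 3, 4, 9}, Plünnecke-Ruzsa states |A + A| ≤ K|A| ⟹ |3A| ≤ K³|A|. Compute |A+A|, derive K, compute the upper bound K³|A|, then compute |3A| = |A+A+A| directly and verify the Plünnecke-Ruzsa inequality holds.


|A| = 5.
Step 1: Compute A + A by enumerating all 25 pairs.
A + A = {-8, -4, -1, 0, 3, 4, 5, 6, 7, 8, 9, 12, 13, 18}, so |A + A| = 14.
Step 2: Doubling constant K = |A + A|/|A| = 14/5 = 14/5 ≈ 2.8000.
Step 3: Plünnecke-Ruzsa gives |3A| ≤ K³·|A| = (2.8000)³ · 5 ≈ 109.7600.
Step 4: Compute 3A = A + A + A directly by enumerating all triples (a,b,c) ∈ A³; |3A| = 27.
Step 5: Check 27 ≤ 109.7600? Yes ✓.

K = 14/5, Plünnecke-Ruzsa bound K³|A| ≈ 109.7600, |3A| = 27, inequality holds.


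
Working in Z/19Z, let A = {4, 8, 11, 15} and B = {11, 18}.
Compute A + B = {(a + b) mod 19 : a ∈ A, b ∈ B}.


Work in Z/19Z: reduce every sum a + b modulo 19.
Enumerate all 8 pairs:
a = 4: 4+11=15, 4+18=3
a = 8: 8+11=0, 8+18=7
a = 11: 11+11=3, 11+18=10
a = 15: 15+11=7, 15+18=14
Distinct residues collected: {0, 3, 7, 10, 14, 15}
|A + B| = 6 (out of 19 total residues).

A + B = {0, 3, 7, 10, 14, 15}


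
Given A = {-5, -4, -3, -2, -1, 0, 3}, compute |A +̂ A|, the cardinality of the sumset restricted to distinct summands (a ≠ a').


Restricted sumset: A +̂ A = {a + a' : a ∈ A, a' ∈ A, a ≠ a'}.
Equivalently, take A + A and drop any sum 2a that is achievable ONLY as a + a for a ∈ A (i.e. sums representable only with equal summands).
Enumerate pairs (a, a') with a < a' (symmetric, so each unordered pair gives one sum; this covers all a ≠ a'):
  -5 + -4 = -9
  -5 + -3 = -8
  -5 + -2 = -7
  -5 + -1 = -6
  -5 + 0 = -5
  -5 + 3 = -2
  -4 + -3 = -7
  -4 + -2 = -6
  -4 + -1 = -5
  -4 + 0 = -4
  -4 + 3 = -1
  -3 + -2 = -5
  -3 + -1 = -4
  -3 + 0 = -3
  -3 + 3 = 0
  -2 + -1 = -3
  -2 + 0 = -2
  -2 + 3 = 1
  -1 + 0 = -1
  -1 + 3 = 2
  0 + 3 = 3
Collected distinct sums: {-9, -8, -7, -6, -5, -4, -3, -2, -1, 0, 1, 2, 3}
|A +̂ A| = 13
(Reference bound: |A +̂ A| ≥ 2|A| - 3 for |A| ≥ 2, with |A| = 7 giving ≥ 11.)

|A +̂ A| = 13


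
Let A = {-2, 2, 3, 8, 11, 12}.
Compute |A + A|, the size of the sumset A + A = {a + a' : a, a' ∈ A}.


A + A = {a + a' : a, a' ∈ A}; |A| = 6.
General bounds: 2|A| - 1 ≤ |A + A| ≤ |A|(|A|+1)/2, i.e. 11 ≤ |A + A| ≤ 21.
Lower bound 2|A|-1 is attained iff A is an arithmetic progression.
Enumerate sums a + a' for a ≤ a' (symmetric, so this suffices):
a = -2: -2+-2=-4, -2+2=0, -2+3=1, -2+8=6, -2+11=9, -2+12=10
a = 2: 2+2=4, 2+3=5, 2+8=10, 2+11=13, 2+12=14
a = 3: 3+3=6, 3+8=11, 3+11=14, 3+12=15
a = 8: 8+8=16, 8+11=19, 8+12=20
a = 11: 11+11=22, 11+12=23
a = 12: 12+12=24
Distinct sums: {-4, 0, 1, 4, 5, 6, 9, 10, 11, 13, 14, 15, 16, 19, 20, 22, 23, 24}
|A + A| = 18

|A + A| = 18


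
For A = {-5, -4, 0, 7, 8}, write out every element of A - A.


A - A = {a - a' : a, a' ∈ A}.
Compute a - a' for each ordered pair (a, a'):
a = -5: -5--5=0, -5--4=-1, -5-0=-5, -5-7=-12, -5-8=-13
a = -4: -4--5=1, -4--4=0, -4-0=-4, -4-7=-11, -4-8=-12
a = 0: 0--5=5, 0--4=4, 0-0=0, 0-7=-7, 0-8=-8
a = 7: 7--5=12, 7--4=11, 7-0=7, 7-7=0, 7-8=-1
a = 8: 8--5=13, 8--4=12, 8-0=8, 8-7=1, 8-8=0
Collecting distinct values (and noting 0 appears from a-a):
A - A = {-13, -12, -11, -8, -7, -5, -4, -1, 0, 1, 4, 5, 7, 8, 11, 12, 13}
|A - A| = 17

A - A = {-13, -12, -11, -8, -7, -5, -4, -1, 0, 1, 4, 5, 7, 8, 11, 12, 13}


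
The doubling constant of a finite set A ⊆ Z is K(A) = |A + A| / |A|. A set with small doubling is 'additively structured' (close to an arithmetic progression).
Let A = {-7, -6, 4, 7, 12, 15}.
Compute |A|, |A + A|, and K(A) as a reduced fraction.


|A| = 6.
Compute A + A by enumerating all 36 pairs.
A + A = {-14, -13, -12, -3, -2, 0, 1, 5, 6, 8, 9, 11, 14, 16, 19, 22, 24, 27, 30}, so |A + A| = 19.
K = |A + A| / |A| = 19/6 (already in lowest terms) ≈ 3.1667.
Reference: AP of size 6 gives K = 11/6 ≈ 1.8333; a fully generic set of size 6 gives K ≈ 3.5000.

|A| = 6, |A + A| = 19, K = 19/6.


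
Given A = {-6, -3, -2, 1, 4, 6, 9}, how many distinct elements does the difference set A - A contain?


A - A = {a - a' : a, a' ∈ A}; |A| = 7.
Bounds: 2|A|-1 ≤ |A - A| ≤ |A|² - |A| + 1, i.e. 13 ≤ |A - A| ≤ 43.
Note: 0 ∈ A - A always (from a - a). The set is symmetric: if d ∈ A - A then -d ∈ A - A.
Enumerate nonzero differences d = a - a' with a > a' (then include -d):
Positive differences: {1, 2, 3, 4, 5, 6, 7, 8, 9, 10, 11, 12, 15}
Full difference set: {0} ∪ (positive diffs) ∪ (negative diffs).
|A - A| = 1 + 2·13 = 27 (matches direct enumeration: 27).

|A - A| = 27


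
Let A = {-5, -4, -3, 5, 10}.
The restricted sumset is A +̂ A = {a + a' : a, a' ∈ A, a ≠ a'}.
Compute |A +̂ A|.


Restricted sumset: A +̂ A = {a + a' : a ∈ A, a' ∈ A, a ≠ a'}.
Equivalently, take A + A and drop any sum 2a that is achievable ONLY as a + a for a ∈ A (i.e. sums representable only with equal summands).
Enumerate pairs (a, a') with a < a' (symmetric, so each unordered pair gives one sum; this covers all a ≠ a'):
  -5 + -4 = -9
  -5 + -3 = -8
  -5 + 5 = 0
  -5 + 10 = 5
  -4 + -3 = -7
  -4 + 5 = 1
  -4 + 10 = 6
  -3 + 5 = 2
  -3 + 10 = 7
  5 + 10 = 15
Collected distinct sums: {-9, -8, -7, 0, 1, 2, 5, 6, 7, 15}
|A +̂ A| = 10
(Reference bound: |A +̂ A| ≥ 2|A| - 3 for |A| ≥ 2, with |A| = 5 giving ≥ 7.)

|A +̂ A| = 10


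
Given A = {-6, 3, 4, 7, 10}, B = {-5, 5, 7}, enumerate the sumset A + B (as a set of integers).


A + B = {a + b : a ∈ A, b ∈ B}.
Enumerate all |A|·|B| = 5·3 = 15 pairs (a, b) and collect distinct sums.
a = -6: -6+-5=-11, -6+5=-1, -6+7=1
a = 3: 3+-5=-2, 3+5=8, 3+7=10
a = 4: 4+-5=-1, 4+5=9, 4+7=11
a = 7: 7+-5=2, 7+5=12, 7+7=14
a = 10: 10+-5=5, 10+5=15, 10+7=17
Collecting distinct sums: A + B = {-11, -2, -1, 1, 2, 5, 8, 9, 10, 11, 12, 14, 15, 17}
|A + B| = 14

A + B = {-11, -2, -1, 1, 2, 5, 8, 9, 10, 11, 12, 14, 15, 17}


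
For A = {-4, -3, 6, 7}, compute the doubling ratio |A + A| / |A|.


|A| = 4.
Compute A + A by enumerating all 16 pairs.
A + A = {-8, -7, -6, 2, 3, 4, 12, 13, 14}, so |A + A| = 9.
K = |A + A| / |A| = 9/4 (already in lowest terms) ≈ 2.2500.
Reference: AP of size 4 gives K = 7/4 ≈ 1.7500; a fully generic set of size 4 gives K ≈ 2.5000.

|A| = 4, |A + A| = 9, K = 9/4.


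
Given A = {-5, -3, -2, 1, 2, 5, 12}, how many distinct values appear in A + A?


A + A = {a + a' : a, a' ∈ A}; |A| = 7.
General bounds: 2|A| - 1 ≤ |A + A| ≤ |A|(|A|+1)/2, i.e. 13 ≤ |A + A| ≤ 28.
Lower bound 2|A|-1 is attained iff A is an arithmetic progression.
Enumerate sums a + a' for a ≤ a' (symmetric, so this suffices):
a = -5: -5+-5=-10, -5+-3=-8, -5+-2=-7, -5+1=-4, -5+2=-3, -5+5=0, -5+12=7
a = -3: -3+-3=-6, -3+-2=-5, -3+1=-2, -3+2=-1, -3+5=2, -3+12=9
a = -2: -2+-2=-4, -2+1=-1, -2+2=0, -2+5=3, -2+12=10
a = 1: 1+1=2, 1+2=3, 1+5=6, 1+12=13
a = 2: 2+2=4, 2+5=7, 2+12=14
a = 5: 5+5=10, 5+12=17
a = 12: 12+12=24
Distinct sums: {-10, -8, -7, -6, -5, -4, -3, -2, -1, 0, 2, 3, 4, 6, 7, 9, 10, 13, 14, 17, 24}
|A + A| = 21

|A + A| = 21


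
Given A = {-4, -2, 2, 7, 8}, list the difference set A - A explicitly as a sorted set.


A - A = {a - a' : a, a' ∈ A}.
Compute a - a' for each ordered pair (a, a'):
a = -4: -4--4=0, -4--2=-2, -4-2=-6, -4-7=-11, -4-8=-12
a = -2: -2--4=2, -2--2=0, -2-2=-4, -2-7=-9, -2-8=-10
a = 2: 2--4=6, 2--2=4, 2-2=0, 2-7=-5, 2-8=-6
a = 7: 7--4=11, 7--2=9, 7-2=5, 7-7=0, 7-8=-1
a = 8: 8--4=12, 8--2=10, 8-2=6, 8-7=1, 8-8=0
Collecting distinct values (and noting 0 appears from a-a):
A - A = {-12, -11, -10, -9, -6, -5, -4, -2, -1, 0, 1, 2, 4, 5, 6, 9, 10, 11, 12}
|A - A| = 19

A - A = {-12, -11, -10, -9, -6, -5, -4, -2, -1, 0, 1, 2, 4, 5, 6, 9, 10, 11, 12}


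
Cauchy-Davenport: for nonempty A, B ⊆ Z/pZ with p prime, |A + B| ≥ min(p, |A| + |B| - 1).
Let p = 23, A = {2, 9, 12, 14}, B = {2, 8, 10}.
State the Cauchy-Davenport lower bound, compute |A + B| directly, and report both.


Cauchy-Davenport: |A + B| ≥ min(p, |A| + |B| - 1) for A, B nonempty in Z/pZ.
|A| = 4, |B| = 3, p = 23.
CD lower bound = min(23, 4 + 3 - 1) = min(23, 6) = 6.
Compute A + B mod 23 directly:
a = 2: 2+2=4, 2+8=10, 2+10=12
a = 9: 9+2=11, 9+8=17, 9+10=19
a = 12: 12+2=14, 12+8=20, 12+10=22
a = 14: 14+2=16, 14+8=22, 14+10=1
A + B = {1, 4, 10, 11, 12, 14, 16, 17, 19, 20, 22}, so |A + B| = 11.
Verify: 11 ≥ 6? Yes ✓.

CD lower bound = 6, actual |A + B| = 11.


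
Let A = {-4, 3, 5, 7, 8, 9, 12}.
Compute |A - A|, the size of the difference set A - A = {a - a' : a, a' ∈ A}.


A - A = {a - a' : a, a' ∈ A}; |A| = 7.
Bounds: 2|A|-1 ≤ |A - A| ≤ |A|² - |A| + 1, i.e. 13 ≤ |A - A| ≤ 43.
Note: 0 ∈ A - A always (from a - a). The set is symmetric: if d ∈ A - A then -d ∈ A - A.
Enumerate nonzero differences d = a - a' with a > a' (then include -d):
Positive differences: {1, 2, 3, 4, 5, 6, 7, 9, 11, 12, 13, 16}
Full difference set: {0} ∪ (positive diffs) ∪ (negative diffs).
|A - A| = 1 + 2·12 = 25 (matches direct enumeration: 25).

|A - A| = 25


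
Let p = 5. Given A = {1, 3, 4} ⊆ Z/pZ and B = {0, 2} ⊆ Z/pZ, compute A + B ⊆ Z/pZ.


Work in Z/5Z: reduce every sum a + b modulo 5.
Enumerate all 6 pairs:
a = 1: 1+0=1, 1+2=3
a = 3: 3+0=3, 3+2=0
a = 4: 4+0=4, 4+2=1
Distinct residues collected: {0, 1, 3, 4}
|A + B| = 4 (out of 5 total residues).

A + B = {0, 1, 3, 4}


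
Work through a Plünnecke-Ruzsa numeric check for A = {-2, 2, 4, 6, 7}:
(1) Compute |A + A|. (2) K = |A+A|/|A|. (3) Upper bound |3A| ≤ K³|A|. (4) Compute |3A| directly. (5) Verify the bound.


|A| = 5.
Step 1: Compute A + A by enumerating all 25 pairs.
A + A = {-4, 0, 2, 4, 5, 6, 8, 9, 10, 11, 12, 13, 14}, so |A + A| = 13.
Step 2: Doubling constant K = |A + A|/|A| = 13/5 = 13/5 ≈ 2.6000.
Step 3: Plünnecke-Ruzsa gives |3A| ≤ K³·|A| = (2.6000)³ · 5 ≈ 87.8800.
Step 4: Compute 3A = A + A + A directly by enumerating all triples (a,b,c) ∈ A³; |3A| = 22.
Step 5: Check 22 ≤ 87.8800? Yes ✓.

K = 13/5, Plünnecke-Ruzsa bound K³|A| ≈ 87.8800, |3A| = 22, inequality holds.


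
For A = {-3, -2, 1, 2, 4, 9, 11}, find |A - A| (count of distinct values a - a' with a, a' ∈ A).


A - A = {a - a' : a, a' ∈ A}; |A| = 7.
Bounds: 2|A|-1 ≤ |A - A| ≤ |A|² - |A| + 1, i.e. 13 ≤ |A - A| ≤ 43.
Note: 0 ∈ A - A always (from a - a). The set is symmetric: if d ∈ A - A then -d ∈ A - A.
Enumerate nonzero differences d = a - a' with a > a' (then include -d):
Positive differences: {1, 2, 3, 4, 5, 6, 7, 8, 9, 10, 11, 12, 13, 14}
Full difference set: {0} ∪ (positive diffs) ∪ (negative diffs).
|A - A| = 1 + 2·14 = 29 (matches direct enumeration: 29).

|A - A| = 29


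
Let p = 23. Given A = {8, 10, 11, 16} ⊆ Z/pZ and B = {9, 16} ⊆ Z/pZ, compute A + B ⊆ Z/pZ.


Work in Z/23Z: reduce every sum a + b modulo 23.
Enumerate all 8 pairs:
a = 8: 8+9=17, 8+16=1
a = 10: 10+9=19, 10+16=3
a = 11: 11+9=20, 11+16=4
a = 16: 16+9=2, 16+16=9
Distinct residues collected: {1, 2, 3, 4, 9, 17, 19, 20}
|A + B| = 8 (out of 23 total residues).

A + B = {1, 2, 3, 4, 9, 17, 19, 20}


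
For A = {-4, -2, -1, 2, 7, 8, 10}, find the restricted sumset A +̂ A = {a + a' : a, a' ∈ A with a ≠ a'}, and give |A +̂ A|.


Restricted sumset: A +̂ A = {a + a' : a ∈ A, a' ∈ A, a ≠ a'}.
Equivalently, take A + A and drop any sum 2a that is achievable ONLY as a + a for a ∈ A (i.e. sums representable only with equal summands).
Enumerate pairs (a, a') with a < a' (symmetric, so each unordered pair gives one sum; this covers all a ≠ a'):
  -4 + -2 = -6
  -4 + -1 = -5
  -4 + 2 = -2
  -4 + 7 = 3
  -4 + 8 = 4
  -4 + 10 = 6
  -2 + -1 = -3
  -2 + 2 = 0
  -2 + 7 = 5
  -2 + 8 = 6
  -2 + 10 = 8
  -1 + 2 = 1
  -1 + 7 = 6
  -1 + 8 = 7
  -1 + 10 = 9
  2 + 7 = 9
  2 + 8 = 10
  2 + 10 = 12
  7 + 8 = 15
  7 + 10 = 17
  8 + 10 = 18
Collected distinct sums: {-6, -5, -3, -2, 0, 1, 3, 4, 5, 6, 7, 8, 9, 10, 12, 15, 17, 18}
|A +̂ A| = 18
(Reference bound: |A +̂ A| ≥ 2|A| - 3 for |A| ≥ 2, with |A| = 7 giving ≥ 11.)

|A +̂ A| = 18


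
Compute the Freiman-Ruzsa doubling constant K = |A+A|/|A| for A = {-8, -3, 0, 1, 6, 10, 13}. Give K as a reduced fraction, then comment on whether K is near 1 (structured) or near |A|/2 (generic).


|A| = 7.
Compute A + A by enumerating all 49 pairs.
A + A = {-16, -11, -8, -7, -6, -3, -2, 0, 1, 2, 3, 5, 6, 7, 10, 11, 12, 13, 14, 16, 19, 20, 23, 26}, so |A + A| = 24.
K = |A + A| / |A| = 24/7 (already in lowest terms) ≈ 3.4286.
Reference: AP of size 7 gives K = 13/7 ≈ 1.8571; a fully generic set of size 7 gives K ≈ 4.0000.

|A| = 7, |A + A| = 24, K = 24/7.


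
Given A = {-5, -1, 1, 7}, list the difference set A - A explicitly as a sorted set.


A - A = {a - a' : a, a' ∈ A}.
Compute a - a' for each ordered pair (a, a'):
a = -5: -5--5=0, -5--1=-4, -5-1=-6, -5-7=-12
a = -1: -1--5=4, -1--1=0, -1-1=-2, -1-7=-8
a = 1: 1--5=6, 1--1=2, 1-1=0, 1-7=-6
a = 7: 7--5=12, 7--1=8, 7-1=6, 7-7=0
Collecting distinct values (and noting 0 appears from a-a):
A - A = {-12, -8, -6, -4, -2, 0, 2, 4, 6, 8, 12}
|A - A| = 11

A - A = {-12, -8, -6, -4, -2, 0, 2, 4, 6, 8, 12}


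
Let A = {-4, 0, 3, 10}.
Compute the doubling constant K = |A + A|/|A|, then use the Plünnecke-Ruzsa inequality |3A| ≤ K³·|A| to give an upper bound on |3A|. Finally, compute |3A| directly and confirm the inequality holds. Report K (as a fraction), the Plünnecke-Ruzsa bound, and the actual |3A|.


|A| = 4.
Step 1: Compute A + A by enumerating all 16 pairs.
A + A = {-8, -4, -1, 0, 3, 6, 10, 13, 20}, so |A + A| = 9.
Step 2: Doubling constant K = |A + A|/|A| = 9/4 = 9/4 ≈ 2.2500.
Step 3: Plünnecke-Ruzsa gives |3A| ≤ K³·|A| = (2.2500)³ · 4 ≈ 45.5625.
Step 4: Compute 3A = A + A + A directly by enumerating all triples (a,b,c) ∈ A³; |3A| = 16.
Step 5: Check 16 ≤ 45.5625? Yes ✓.

K = 9/4, Plünnecke-Ruzsa bound K³|A| ≈ 45.5625, |3A| = 16, inequality holds.


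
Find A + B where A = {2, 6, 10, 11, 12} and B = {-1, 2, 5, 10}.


A + B = {a + b : a ∈ A, b ∈ B}.
Enumerate all |A|·|B| = 5·4 = 20 pairs (a, b) and collect distinct sums.
a = 2: 2+-1=1, 2+2=4, 2+5=7, 2+10=12
a = 6: 6+-1=5, 6+2=8, 6+5=11, 6+10=16
a = 10: 10+-1=9, 10+2=12, 10+5=15, 10+10=20
a = 11: 11+-1=10, 11+2=13, 11+5=16, 11+10=21
a = 12: 12+-1=11, 12+2=14, 12+5=17, 12+10=22
Collecting distinct sums: A + B = {1, 4, 5, 7, 8, 9, 10, 11, 12, 13, 14, 15, 16, 17, 20, 21, 22}
|A + B| = 17

A + B = {1, 4, 5, 7, 8, 9, 10, 11, 12, 13, 14, 15, 16, 17, 20, 21, 22}


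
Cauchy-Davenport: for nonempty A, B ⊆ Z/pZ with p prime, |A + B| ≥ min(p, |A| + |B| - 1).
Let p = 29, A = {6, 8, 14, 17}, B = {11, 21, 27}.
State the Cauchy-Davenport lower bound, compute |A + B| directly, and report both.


Cauchy-Davenport: |A + B| ≥ min(p, |A| + |B| - 1) for A, B nonempty in Z/pZ.
|A| = 4, |B| = 3, p = 29.
CD lower bound = min(29, 4 + 3 - 1) = min(29, 6) = 6.
Compute A + B mod 29 directly:
a = 6: 6+11=17, 6+21=27, 6+27=4
a = 8: 8+11=19, 8+21=0, 8+27=6
a = 14: 14+11=25, 14+21=6, 14+27=12
a = 17: 17+11=28, 17+21=9, 17+27=15
A + B = {0, 4, 6, 9, 12, 15, 17, 19, 25, 27, 28}, so |A + B| = 11.
Verify: 11 ≥ 6? Yes ✓.

CD lower bound = 6, actual |A + B| = 11.


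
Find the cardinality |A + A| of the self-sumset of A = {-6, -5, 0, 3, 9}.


A + A = {a + a' : a, a' ∈ A}; |A| = 5.
General bounds: 2|A| - 1 ≤ |A + A| ≤ |A|(|A|+1)/2, i.e. 9 ≤ |A + A| ≤ 15.
Lower bound 2|A|-1 is attained iff A is an arithmetic progression.
Enumerate sums a + a' for a ≤ a' (symmetric, so this suffices):
a = -6: -6+-6=-12, -6+-5=-11, -6+0=-6, -6+3=-3, -6+9=3
a = -5: -5+-5=-10, -5+0=-5, -5+3=-2, -5+9=4
a = 0: 0+0=0, 0+3=3, 0+9=9
a = 3: 3+3=6, 3+9=12
a = 9: 9+9=18
Distinct sums: {-12, -11, -10, -6, -5, -3, -2, 0, 3, 4, 6, 9, 12, 18}
|A + A| = 14

|A + A| = 14


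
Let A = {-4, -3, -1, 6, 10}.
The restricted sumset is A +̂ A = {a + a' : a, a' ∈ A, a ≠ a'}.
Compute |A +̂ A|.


Restricted sumset: A +̂ A = {a + a' : a ∈ A, a' ∈ A, a ≠ a'}.
Equivalently, take A + A and drop any sum 2a that is achievable ONLY as a + a for a ∈ A (i.e. sums representable only with equal summands).
Enumerate pairs (a, a') with a < a' (symmetric, so each unordered pair gives one sum; this covers all a ≠ a'):
  -4 + -3 = -7
  -4 + -1 = -5
  -4 + 6 = 2
  -4 + 10 = 6
  -3 + -1 = -4
  -3 + 6 = 3
  -3 + 10 = 7
  -1 + 6 = 5
  -1 + 10 = 9
  6 + 10 = 16
Collected distinct sums: {-7, -5, -4, 2, 3, 5, 6, 7, 9, 16}
|A +̂ A| = 10
(Reference bound: |A +̂ A| ≥ 2|A| - 3 for |A| ≥ 2, with |A| = 5 giving ≥ 7.)

|A +̂ A| = 10


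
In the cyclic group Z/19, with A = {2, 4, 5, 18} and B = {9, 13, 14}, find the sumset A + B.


Work in Z/19Z: reduce every sum a + b modulo 19.
Enumerate all 12 pairs:
a = 2: 2+9=11, 2+13=15, 2+14=16
a = 4: 4+9=13, 4+13=17, 4+14=18
a = 5: 5+9=14, 5+13=18, 5+14=0
a = 18: 18+9=8, 18+13=12, 18+14=13
Distinct residues collected: {0, 8, 11, 12, 13, 14, 15, 16, 17, 18}
|A + B| = 10 (out of 19 total residues).

A + B = {0, 8, 11, 12, 13, 14, 15, 16, 17, 18}


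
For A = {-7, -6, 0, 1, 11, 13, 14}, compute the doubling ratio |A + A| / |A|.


|A| = 7.
Compute A + A by enumerating all 49 pairs.
A + A = {-14, -13, -12, -7, -6, -5, 0, 1, 2, 4, 5, 6, 7, 8, 11, 12, 13, 14, 15, 22, 24, 25, 26, 27, 28}, so |A + A| = 25.
K = |A + A| / |A| = 25/7 (already in lowest terms) ≈ 3.5714.
Reference: AP of size 7 gives K = 13/7 ≈ 1.8571; a fully generic set of size 7 gives K ≈ 4.0000.

|A| = 7, |A + A| = 25, K = 25/7.


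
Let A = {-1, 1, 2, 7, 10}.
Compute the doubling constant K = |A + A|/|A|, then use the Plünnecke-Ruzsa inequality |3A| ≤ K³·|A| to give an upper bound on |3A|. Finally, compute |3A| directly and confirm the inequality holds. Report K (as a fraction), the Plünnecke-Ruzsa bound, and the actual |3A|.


|A| = 5.
Step 1: Compute A + A by enumerating all 25 pairs.
A + A = {-2, 0, 1, 2, 3, 4, 6, 8, 9, 11, 12, 14, 17, 20}, so |A + A| = 14.
Step 2: Doubling constant K = |A + A|/|A| = 14/5 = 14/5 ≈ 2.8000.
Step 3: Plünnecke-Ruzsa gives |3A| ≤ K³·|A| = (2.8000)³ · 5 ≈ 109.7600.
Step 4: Compute 3A = A + A + A directly by enumerating all triples (a,b,c) ∈ A³; |3A| = 26.
Step 5: Check 26 ≤ 109.7600? Yes ✓.

K = 14/5, Plünnecke-Ruzsa bound K³|A| ≈ 109.7600, |3A| = 26, inequality holds.


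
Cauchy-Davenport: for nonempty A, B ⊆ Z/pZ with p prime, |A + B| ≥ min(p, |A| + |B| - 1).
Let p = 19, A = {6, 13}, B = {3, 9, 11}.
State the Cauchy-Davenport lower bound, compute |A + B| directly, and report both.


Cauchy-Davenport: |A + B| ≥ min(p, |A| + |B| - 1) for A, B nonempty in Z/pZ.
|A| = 2, |B| = 3, p = 19.
CD lower bound = min(19, 2 + 3 - 1) = min(19, 4) = 4.
Compute A + B mod 19 directly:
a = 6: 6+3=9, 6+9=15, 6+11=17
a = 13: 13+3=16, 13+9=3, 13+11=5
A + B = {3, 5, 9, 15, 16, 17}, so |A + B| = 6.
Verify: 6 ≥ 4? Yes ✓.

CD lower bound = 4, actual |A + B| = 6.


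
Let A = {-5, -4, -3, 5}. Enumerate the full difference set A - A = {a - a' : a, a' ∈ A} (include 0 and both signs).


A - A = {a - a' : a, a' ∈ A}.
Compute a - a' for each ordered pair (a, a'):
a = -5: -5--5=0, -5--4=-1, -5--3=-2, -5-5=-10
a = -4: -4--5=1, -4--4=0, -4--3=-1, -4-5=-9
a = -3: -3--5=2, -3--4=1, -3--3=0, -3-5=-8
a = 5: 5--5=10, 5--4=9, 5--3=8, 5-5=0
Collecting distinct values (and noting 0 appears from a-a):
A - A = {-10, -9, -8, -2, -1, 0, 1, 2, 8, 9, 10}
|A - A| = 11

A - A = {-10, -9, -8, -2, -1, 0, 1, 2, 8, 9, 10}


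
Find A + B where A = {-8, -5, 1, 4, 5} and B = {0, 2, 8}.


A + B = {a + b : a ∈ A, b ∈ B}.
Enumerate all |A|·|B| = 5·3 = 15 pairs (a, b) and collect distinct sums.
a = -8: -8+0=-8, -8+2=-6, -8+8=0
a = -5: -5+0=-5, -5+2=-3, -5+8=3
a = 1: 1+0=1, 1+2=3, 1+8=9
a = 4: 4+0=4, 4+2=6, 4+8=12
a = 5: 5+0=5, 5+2=7, 5+8=13
Collecting distinct sums: A + B = {-8, -6, -5, -3, 0, 1, 3, 4, 5, 6, 7, 9, 12, 13}
|A + B| = 14

A + B = {-8, -6, -5, -3, 0, 1, 3, 4, 5, 6, 7, 9, 12, 13}


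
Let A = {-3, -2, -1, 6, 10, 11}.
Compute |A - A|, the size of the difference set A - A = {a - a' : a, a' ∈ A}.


A - A = {a - a' : a, a' ∈ A}; |A| = 6.
Bounds: 2|A|-1 ≤ |A - A| ≤ |A|² - |A| + 1, i.e. 11 ≤ |A - A| ≤ 31.
Note: 0 ∈ A - A always (from a - a). The set is symmetric: if d ∈ A - A then -d ∈ A - A.
Enumerate nonzero differences d = a - a' with a > a' (then include -d):
Positive differences: {1, 2, 4, 5, 7, 8, 9, 11, 12, 13, 14}
Full difference set: {0} ∪ (positive diffs) ∪ (negative diffs).
|A - A| = 1 + 2·11 = 23 (matches direct enumeration: 23).

|A - A| = 23


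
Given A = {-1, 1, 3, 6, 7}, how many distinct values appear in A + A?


A + A = {a + a' : a, a' ∈ A}; |A| = 5.
General bounds: 2|A| - 1 ≤ |A + A| ≤ |A|(|A|+1)/2, i.e. 9 ≤ |A + A| ≤ 15.
Lower bound 2|A|-1 is attained iff A is an arithmetic progression.
Enumerate sums a + a' for a ≤ a' (symmetric, so this suffices):
a = -1: -1+-1=-2, -1+1=0, -1+3=2, -1+6=5, -1+7=6
a = 1: 1+1=2, 1+3=4, 1+6=7, 1+7=8
a = 3: 3+3=6, 3+6=9, 3+7=10
a = 6: 6+6=12, 6+7=13
a = 7: 7+7=14
Distinct sums: {-2, 0, 2, 4, 5, 6, 7, 8, 9, 10, 12, 13, 14}
|A + A| = 13

|A + A| = 13


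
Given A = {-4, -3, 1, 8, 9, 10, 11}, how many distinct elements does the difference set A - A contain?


A - A = {a - a' : a, a' ∈ A}; |A| = 7.
Bounds: 2|A|-1 ≤ |A - A| ≤ |A|² - |A| + 1, i.e. 13 ≤ |A - A| ≤ 43.
Note: 0 ∈ A - A always (from a - a). The set is symmetric: if d ∈ A - A then -d ∈ A - A.
Enumerate nonzero differences d = a - a' with a > a' (then include -d):
Positive differences: {1, 2, 3, 4, 5, 7, 8, 9, 10, 11, 12, 13, 14, 15}
Full difference set: {0} ∪ (positive diffs) ∪ (negative diffs).
|A - A| = 1 + 2·14 = 29 (matches direct enumeration: 29).

|A - A| = 29


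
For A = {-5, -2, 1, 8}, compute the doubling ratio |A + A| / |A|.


|A| = 4.
Compute A + A by enumerating all 16 pairs.
A + A = {-10, -7, -4, -1, 2, 3, 6, 9, 16}, so |A + A| = 9.
K = |A + A| / |A| = 9/4 (already in lowest terms) ≈ 2.2500.
Reference: AP of size 4 gives K = 7/4 ≈ 1.7500; a fully generic set of size 4 gives K ≈ 2.5000.

|A| = 4, |A + A| = 9, K = 9/4.


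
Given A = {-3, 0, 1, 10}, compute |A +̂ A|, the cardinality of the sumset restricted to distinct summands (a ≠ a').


Restricted sumset: A +̂ A = {a + a' : a ∈ A, a' ∈ A, a ≠ a'}.
Equivalently, take A + A and drop any sum 2a that is achievable ONLY as a + a for a ∈ A (i.e. sums representable only with equal summands).
Enumerate pairs (a, a') with a < a' (symmetric, so each unordered pair gives one sum; this covers all a ≠ a'):
  -3 + 0 = -3
  -3 + 1 = -2
  -3 + 10 = 7
  0 + 1 = 1
  0 + 10 = 10
  1 + 10 = 11
Collected distinct sums: {-3, -2, 1, 7, 10, 11}
|A +̂ A| = 6
(Reference bound: |A +̂ A| ≥ 2|A| - 3 for |A| ≥ 2, with |A| = 4 giving ≥ 5.)

|A +̂ A| = 6


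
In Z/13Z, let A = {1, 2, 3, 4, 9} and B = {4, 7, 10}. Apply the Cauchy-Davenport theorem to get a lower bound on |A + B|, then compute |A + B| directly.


Cauchy-Davenport: |A + B| ≥ min(p, |A| + |B| - 1) for A, B nonempty in Z/pZ.
|A| = 5, |B| = 3, p = 13.
CD lower bound = min(13, 5 + 3 - 1) = min(13, 7) = 7.
Compute A + B mod 13 directly:
a = 1: 1+4=5, 1+7=8, 1+10=11
a = 2: 2+4=6, 2+7=9, 2+10=12
a = 3: 3+4=7, 3+7=10, 3+10=0
a = 4: 4+4=8, 4+7=11, 4+10=1
a = 9: 9+4=0, 9+7=3, 9+10=6
A + B = {0, 1, 3, 5, 6, 7, 8, 9, 10, 11, 12}, so |A + B| = 11.
Verify: 11 ≥ 7? Yes ✓.

CD lower bound = 7, actual |A + B| = 11.


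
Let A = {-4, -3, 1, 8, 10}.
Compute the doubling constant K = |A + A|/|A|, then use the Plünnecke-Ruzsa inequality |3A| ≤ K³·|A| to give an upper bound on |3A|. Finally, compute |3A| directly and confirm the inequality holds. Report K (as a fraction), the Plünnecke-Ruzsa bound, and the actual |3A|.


|A| = 5.
Step 1: Compute A + A by enumerating all 25 pairs.
A + A = {-8, -7, -6, -3, -2, 2, 4, 5, 6, 7, 9, 11, 16, 18, 20}, so |A + A| = 15.
Step 2: Doubling constant K = |A + A|/|A| = 15/5 = 15/5 ≈ 3.0000.
Step 3: Plünnecke-Ruzsa gives |3A| ≤ K³·|A| = (3.0000)³ · 5 ≈ 135.0000.
Step 4: Compute 3A = A + A + A directly by enumerating all triples (a,b,c) ∈ A³; |3A| = 31.
Step 5: Check 31 ≤ 135.0000? Yes ✓.

K = 15/5, Plünnecke-Ruzsa bound K³|A| ≈ 135.0000, |3A| = 31, inequality holds.


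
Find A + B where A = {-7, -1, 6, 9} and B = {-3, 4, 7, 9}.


A + B = {a + b : a ∈ A, b ∈ B}.
Enumerate all |A|·|B| = 4·4 = 16 pairs (a, b) and collect distinct sums.
a = -7: -7+-3=-10, -7+4=-3, -7+7=0, -7+9=2
a = -1: -1+-3=-4, -1+4=3, -1+7=6, -1+9=8
a = 6: 6+-3=3, 6+4=10, 6+7=13, 6+9=15
a = 9: 9+-3=6, 9+4=13, 9+7=16, 9+9=18
Collecting distinct sums: A + B = {-10, -4, -3, 0, 2, 3, 6, 8, 10, 13, 15, 16, 18}
|A + B| = 13

A + B = {-10, -4, -3, 0, 2, 3, 6, 8, 10, 13, 15, 16, 18}


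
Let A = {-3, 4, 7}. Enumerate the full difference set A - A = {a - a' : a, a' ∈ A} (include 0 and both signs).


A - A = {a - a' : a, a' ∈ A}.
Compute a - a' for each ordered pair (a, a'):
a = -3: -3--3=0, -3-4=-7, -3-7=-10
a = 4: 4--3=7, 4-4=0, 4-7=-3
a = 7: 7--3=10, 7-4=3, 7-7=0
Collecting distinct values (and noting 0 appears from a-a):
A - A = {-10, -7, -3, 0, 3, 7, 10}
|A - A| = 7

A - A = {-10, -7, -3, 0, 3, 7, 10}


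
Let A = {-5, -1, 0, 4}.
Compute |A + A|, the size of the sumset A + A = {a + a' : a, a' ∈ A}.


A + A = {a + a' : a, a' ∈ A}; |A| = 4.
General bounds: 2|A| - 1 ≤ |A + A| ≤ |A|(|A|+1)/2, i.e. 7 ≤ |A + A| ≤ 10.
Lower bound 2|A|-1 is attained iff A is an arithmetic progression.
Enumerate sums a + a' for a ≤ a' (symmetric, so this suffices):
a = -5: -5+-5=-10, -5+-1=-6, -5+0=-5, -5+4=-1
a = -1: -1+-1=-2, -1+0=-1, -1+4=3
a = 0: 0+0=0, 0+4=4
a = 4: 4+4=8
Distinct sums: {-10, -6, -5, -2, -1, 0, 3, 4, 8}
|A + A| = 9

|A + A| = 9


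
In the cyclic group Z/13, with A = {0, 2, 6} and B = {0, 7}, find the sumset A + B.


Work in Z/13Z: reduce every sum a + b modulo 13.
Enumerate all 6 pairs:
a = 0: 0+0=0, 0+7=7
a = 2: 2+0=2, 2+7=9
a = 6: 6+0=6, 6+7=0
Distinct residues collected: {0, 2, 6, 7, 9}
|A + B| = 5 (out of 13 total residues).

A + B = {0, 2, 6, 7, 9}


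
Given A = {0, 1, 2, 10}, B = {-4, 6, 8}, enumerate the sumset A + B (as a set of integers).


A + B = {a + b : a ∈ A, b ∈ B}.
Enumerate all |A|·|B| = 4·3 = 12 pairs (a, b) and collect distinct sums.
a = 0: 0+-4=-4, 0+6=6, 0+8=8
a = 1: 1+-4=-3, 1+6=7, 1+8=9
a = 2: 2+-4=-2, 2+6=8, 2+8=10
a = 10: 10+-4=6, 10+6=16, 10+8=18
Collecting distinct sums: A + B = {-4, -3, -2, 6, 7, 8, 9, 10, 16, 18}
|A + B| = 10

A + B = {-4, -3, -2, 6, 7, 8, 9, 10, 16, 18}


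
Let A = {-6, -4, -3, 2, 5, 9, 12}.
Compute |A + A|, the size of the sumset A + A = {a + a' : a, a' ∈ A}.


A + A = {a + a' : a, a' ∈ A}; |A| = 7.
General bounds: 2|A| - 1 ≤ |A + A| ≤ |A|(|A|+1)/2, i.e. 13 ≤ |A + A| ≤ 28.
Lower bound 2|A|-1 is attained iff A is an arithmetic progression.
Enumerate sums a + a' for a ≤ a' (symmetric, so this suffices):
a = -6: -6+-6=-12, -6+-4=-10, -6+-3=-9, -6+2=-4, -6+5=-1, -6+9=3, -6+12=6
a = -4: -4+-4=-8, -4+-3=-7, -4+2=-2, -4+5=1, -4+9=5, -4+12=8
a = -3: -3+-3=-6, -3+2=-1, -3+5=2, -3+9=6, -3+12=9
a = 2: 2+2=4, 2+5=7, 2+9=11, 2+12=14
a = 5: 5+5=10, 5+9=14, 5+12=17
a = 9: 9+9=18, 9+12=21
a = 12: 12+12=24
Distinct sums: {-12, -10, -9, -8, -7, -6, -4, -2, -1, 1, 2, 3, 4, 5, 6, 7, 8, 9, 10, 11, 14, 17, 18, 21, 24}
|A + A| = 25

|A + A| = 25


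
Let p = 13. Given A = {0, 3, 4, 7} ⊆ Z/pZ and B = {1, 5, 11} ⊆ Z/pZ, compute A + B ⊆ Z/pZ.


Work in Z/13Z: reduce every sum a + b modulo 13.
Enumerate all 12 pairs:
a = 0: 0+1=1, 0+5=5, 0+11=11
a = 3: 3+1=4, 3+5=8, 3+11=1
a = 4: 4+1=5, 4+5=9, 4+11=2
a = 7: 7+1=8, 7+5=12, 7+11=5
Distinct residues collected: {1, 2, 4, 5, 8, 9, 11, 12}
|A + B| = 8 (out of 13 total residues).

A + B = {1, 2, 4, 5, 8, 9, 11, 12}


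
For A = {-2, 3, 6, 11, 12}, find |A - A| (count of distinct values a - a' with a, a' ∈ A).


A - A = {a - a' : a, a' ∈ A}; |A| = 5.
Bounds: 2|A|-1 ≤ |A - A| ≤ |A|² - |A| + 1, i.e. 9 ≤ |A - A| ≤ 21.
Note: 0 ∈ A - A always (from a - a). The set is symmetric: if d ∈ A - A then -d ∈ A - A.
Enumerate nonzero differences d = a - a' with a > a' (then include -d):
Positive differences: {1, 3, 5, 6, 8, 9, 13, 14}
Full difference set: {0} ∪ (positive diffs) ∪ (negative diffs).
|A - A| = 1 + 2·8 = 17 (matches direct enumeration: 17).

|A - A| = 17


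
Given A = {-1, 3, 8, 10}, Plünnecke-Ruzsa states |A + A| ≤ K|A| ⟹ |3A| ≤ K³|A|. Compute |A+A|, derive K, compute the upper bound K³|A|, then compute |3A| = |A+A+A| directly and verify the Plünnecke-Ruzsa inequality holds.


|A| = 4.
Step 1: Compute A + A by enumerating all 16 pairs.
A + A = {-2, 2, 6, 7, 9, 11, 13, 16, 18, 20}, so |A + A| = 10.
Step 2: Doubling constant K = |A + A|/|A| = 10/4 = 10/4 ≈ 2.5000.
Step 3: Plünnecke-Ruzsa gives |3A| ≤ K³·|A| = (2.5000)³ · 4 ≈ 62.5000.
Step 4: Compute 3A = A + A + A directly by enumerating all triples (a,b,c) ∈ A³; |3A| = 19.
Step 5: Check 19 ≤ 62.5000? Yes ✓.

K = 10/4, Plünnecke-Ruzsa bound K³|A| ≈ 62.5000, |3A| = 19, inequality holds.


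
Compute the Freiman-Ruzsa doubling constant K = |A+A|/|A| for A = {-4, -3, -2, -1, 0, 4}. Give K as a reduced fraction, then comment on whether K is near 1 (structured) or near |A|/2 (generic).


|A| = 6.
Compute A + A by enumerating all 36 pairs.
A + A = {-8, -7, -6, -5, -4, -3, -2, -1, 0, 1, 2, 3, 4, 8}, so |A + A| = 14.
K = |A + A| / |A| = 14/6 = 7/3 ≈ 2.3333.
Reference: AP of size 6 gives K = 11/6 ≈ 1.8333; a fully generic set of size 6 gives K ≈ 3.5000.

|A| = 6, |A + A| = 14, K = 14/6 = 7/3.


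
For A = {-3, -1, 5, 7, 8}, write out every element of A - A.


A - A = {a - a' : a, a' ∈ A}.
Compute a - a' for each ordered pair (a, a'):
a = -3: -3--3=0, -3--1=-2, -3-5=-8, -3-7=-10, -3-8=-11
a = -1: -1--3=2, -1--1=0, -1-5=-6, -1-7=-8, -1-8=-9
a = 5: 5--3=8, 5--1=6, 5-5=0, 5-7=-2, 5-8=-3
a = 7: 7--3=10, 7--1=8, 7-5=2, 7-7=0, 7-8=-1
a = 8: 8--3=11, 8--1=9, 8-5=3, 8-7=1, 8-8=0
Collecting distinct values (and noting 0 appears from a-a):
A - A = {-11, -10, -9, -8, -6, -3, -2, -1, 0, 1, 2, 3, 6, 8, 9, 10, 11}
|A - A| = 17

A - A = {-11, -10, -9, -8, -6, -3, -2, -1, 0, 1, 2, 3, 6, 8, 9, 10, 11}


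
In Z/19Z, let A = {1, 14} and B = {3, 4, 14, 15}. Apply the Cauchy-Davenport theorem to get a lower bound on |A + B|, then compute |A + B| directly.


Cauchy-Davenport: |A + B| ≥ min(p, |A| + |B| - 1) for A, B nonempty in Z/pZ.
|A| = 2, |B| = 4, p = 19.
CD lower bound = min(19, 2 + 4 - 1) = min(19, 5) = 5.
Compute A + B mod 19 directly:
a = 1: 1+3=4, 1+4=5, 1+14=15, 1+15=16
a = 14: 14+3=17, 14+4=18, 14+14=9, 14+15=10
A + B = {4, 5, 9, 10, 15, 16, 17, 18}, so |A + B| = 8.
Verify: 8 ≥ 5? Yes ✓.

CD lower bound = 5, actual |A + B| = 8.


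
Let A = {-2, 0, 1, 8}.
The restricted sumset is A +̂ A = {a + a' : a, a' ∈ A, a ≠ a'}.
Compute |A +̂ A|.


Restricted sumset: A +̂ A = {a + a' : a ∈ A, a' ∈ A, a ≠ a'}.
Equivalently, take A + A and drop any sum 2a that is achievable ONLY as a + a for a ∈ A (i.e. sums representable only with equal summands).
Enumerate pairs (a, a') with a < a' (symmetric, so each unordered pair gives one sum; this covers all a ≠ a'):
  -2 + 0 = -2
  -2 + 1 = -1
  -2 + 8 = 6
  0 + 1 = 1
  0 + 8 = 8
  1 + 8 = 9
Collected distinct sums: {-2, -1, 1, 6, 8, 9}
|A +̂ A| = 6
(Reference bound: |A +̂ A| ≥ 2|A| - 3 for |A| ≥ 2, with |A| = 4 giving ≥ 5.)

|A +̂ A| = 6


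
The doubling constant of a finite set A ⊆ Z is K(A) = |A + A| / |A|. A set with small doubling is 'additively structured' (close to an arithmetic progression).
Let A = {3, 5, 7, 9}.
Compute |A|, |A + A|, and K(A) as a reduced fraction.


|A| = 4.
Compute A + A by enumerating all 16 pairs.
A + A = {6, 8, 10, 12, 14, 16, 18}, so |A + A| = 7.
K = |A + A| / |A| = 7/4 (already in lowest terms) ≈ 1.7500.
Reference: AP of size 4 gives K = 7/4 ≈ 1.7500; a fully generic set of size 4 gives K ≈ 2.5000.

|A| = 4, |A + A| = 7, K = 7/4.
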